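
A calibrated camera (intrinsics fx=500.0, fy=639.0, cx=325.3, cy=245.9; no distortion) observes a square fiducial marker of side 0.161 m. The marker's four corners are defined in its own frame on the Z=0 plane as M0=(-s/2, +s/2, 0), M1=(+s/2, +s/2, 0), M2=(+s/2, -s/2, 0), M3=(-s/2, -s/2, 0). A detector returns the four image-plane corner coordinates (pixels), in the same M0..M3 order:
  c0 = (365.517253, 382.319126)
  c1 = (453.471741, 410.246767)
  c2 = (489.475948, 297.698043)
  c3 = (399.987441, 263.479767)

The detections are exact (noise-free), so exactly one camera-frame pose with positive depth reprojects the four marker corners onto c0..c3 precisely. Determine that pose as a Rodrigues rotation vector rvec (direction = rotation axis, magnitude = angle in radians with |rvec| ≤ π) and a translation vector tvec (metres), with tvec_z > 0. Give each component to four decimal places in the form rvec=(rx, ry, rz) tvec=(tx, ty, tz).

Intrinsics K: fx=500.0, fy=639.0, cx=325.3, cy=245.9
Marker side s = 0.161 m; corners in marker frame (Z=0):
  M0 = (-0.0805, +0.0805, 0)
  M1 = (+0.0805, +0.0805, 0)
  M2 = (+0.0805, -0.0805, 0)
  M3 = (-0.0805, -0.0805, 0)
Detected image corners:
  c0 = (365.517253, 382.319126) px
  c1 = (453.471741, 410.246767) px
  c2 = (489.475948, 297.698043) px
  c3 = (399.987441, 263.479767) px
Planar DLT: solve 8×8 A·h = b for H (H[2,2]=1):
  H  [+670.19087 -125.75670 +427.80026]
  H  [+287.11565 +792.01924 +339.80129]
  H  [+0.27910 +0.21824 +1.00000]
B = K⁻¹H; ‖b₁‖=1.240006, ‖b₂‖=1.240006; λ = 2/(‖b₁‖+‖b₂‖) = 0.806448, sign → tz>0 ⇒ λ=+0.806448
r₁ = λ·B[:,0] = (+0.93451,+0.27574,+0.22508); r₂ = λ·B[:,1] = (-0.31734,+0.93184,+0.17600)
r₃ = r₁×r₂ = (-0.16121,-0.23590,+0.95831); SVD([r₁ r₂ r₃]) → R = UVᵀ:
  R  [+0.93451 -0.31734 -0.16121]
  R  [+0.27574 +0.93184 -0.23590]
  R  [+0.22508 +0.17600 +0.95831]
t = (+0.16532, +0.11851, +0.80645) m
tr R = 2.824656; θ = arccos((tr R − 1)/2) = 0.421862 rad = 24.171°
axis k = ((R−Rᵀ)₃₂, (R−Rᵀ)₁₃, (R−Rᵀ)₂₁) / (2 sinθ) = (+0.502987, -0.471712, +0.724218)
rvec = θ·k = (+0.212191, -0.198997, +0.305520)

rvec=(0.2122, -0.1990, 0.3055) tvec=(0.1653, 0.1185, 0.8064)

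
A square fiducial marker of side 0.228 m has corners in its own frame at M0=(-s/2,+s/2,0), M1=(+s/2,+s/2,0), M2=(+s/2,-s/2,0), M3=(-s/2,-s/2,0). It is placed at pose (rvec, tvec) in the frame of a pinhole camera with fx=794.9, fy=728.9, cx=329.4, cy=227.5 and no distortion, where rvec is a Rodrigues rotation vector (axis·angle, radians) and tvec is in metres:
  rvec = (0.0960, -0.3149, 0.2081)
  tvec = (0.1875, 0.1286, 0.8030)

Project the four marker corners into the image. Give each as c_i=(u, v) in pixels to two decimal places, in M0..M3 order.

c0=(387.63, 433.04) c1=(581.79, 452.41) c2=(633.47, 261.65) c3=(440.65, 223.79)

Intrinsics K: fx=794.9, fy=728.9, cx=329.4, cy=227.5
Marker side s = 0.228 m; corners in marker frame (Z=0):
  M0 = (-0.1140, +0.1140, 0)
  M1 = (+0.1140, +0.1140, 0)
  M2 = (+0.1140, -0.1140, 0)
  M3 = (-0.1140, -0.1140, 0)
rvec = (0.0960, -0.3149, 0.2081), |rvec| = θ = 0.38947 rad = 22.315°
Rodrigues: sinθ=0.37969, 1−cosθ=0.07489; R = I + sinθ·[k]× + (1−cosθ)·[k]×²:
    [+0.92966 -0.21780 -0.29714]
    [+0.18795 +0.97407 -0.12594]
    [+0.31686 +0.06124 +0.94649]
t = (0.1875, 0.1286, 0.8030) m
M0: Pc = R·M0+t = (+0.05669, +0.21822, +0.77386); u = 794.9·(+0.05669)/0.77386 + 329.4 = 387.6302, v = 728.9·(+0.21822)/0.77386 + 227.5 = 433.0394
M1: Pc = R·M1+t = (+0.26865, +0.26107, +0.84610); u = 794.9·(+0.26865)/0.84610 + 329.4 = 581.7939, v = 728.9·(+0.26107)/0.84610 + 227.5 = 452.4068
M2: Pc = R·M2+t = (+0.31831, +0.03898, +0.83214); u = 794.9·(+0.31831)/0.83214 + 329.4 = 633.4656, v = 728.9·(+0.03898)/0.83214 + 227.5 = 261.6463
M3: Pc = R·M3+t = (+0.10635, -0.00387, +0.75990); u = 794.9·(+0.10635)/0.75990 + 329.4 = 440.6469, v = 728.9·(-0.00387)/0.75990 + 227.5 = 223.7872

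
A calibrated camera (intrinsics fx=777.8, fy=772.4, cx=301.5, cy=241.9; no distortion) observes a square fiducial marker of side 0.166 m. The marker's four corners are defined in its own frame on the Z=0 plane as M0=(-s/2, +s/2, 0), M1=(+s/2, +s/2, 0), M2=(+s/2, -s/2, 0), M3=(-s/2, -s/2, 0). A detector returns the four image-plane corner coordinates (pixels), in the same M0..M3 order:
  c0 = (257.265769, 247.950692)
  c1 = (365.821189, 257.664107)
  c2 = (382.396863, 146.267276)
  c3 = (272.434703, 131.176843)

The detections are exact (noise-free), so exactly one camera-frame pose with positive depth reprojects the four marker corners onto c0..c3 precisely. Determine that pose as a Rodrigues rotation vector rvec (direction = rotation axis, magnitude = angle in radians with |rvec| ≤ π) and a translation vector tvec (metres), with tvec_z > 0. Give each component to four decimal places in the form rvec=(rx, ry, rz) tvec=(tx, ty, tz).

Intrinsics K: fx=777.8, fy=772.4, cx=301.5, cy=241.9
Marker side s = 0.166 m; corners in marker frame (Z=0):
  M0 = (-0.0830, +0.0830, 0)
  M1 = (+0.0830, +0.0830, 0)
  M2 = (+0.0830, -0.0830, 0)
  M3 = (-0.0830, -0.0830, 0)
Detected image corners:
  c0 = (257.265769, 247.950692) px
  c1 = (365.821189, 257.664107) px
  c2 = (382.396863, 146.267276) px
  c3 = (272.434703, 131.176843) px
Planar DLT: solve 8×8 A·h = b for H (H[2,2]=1):
  H  [+744.79054 -58.34486 +320.63232]
  H  [+127.64658 +709.79344 +196.45808]
  H  [+0.27121 +0.11696 +1.00000]
B = K⁻¹H; ‖b₁‖=0.898134, ‖b₂‖=0.898134; λ = 2/(‖b₁‖+‖b₂‖) = 1.113419, sign → tz>0 ⇒ λ=+1.113419
r₁ = λ·B[:,0] = (+0.94911,+0.08943,+0.30197); r₂ = λ·B[:,1] = (-0.13400,+0.98239,+0.13023)
r₃ = r₁×r₂ = (-0.28501,-0.16406,+0.94438); SVD([r₁ r₂ r₃]) → R = UVᵀ:
  R  [+0.94911 -0.13400 -0.28501]
  R  [+0.08943 +0.98239 -0.16406]
  R  [+0.30197 +0.13023 +0.94438]
t = (+0.02739, -0.06550, +1.11342) m
tr R = 2.875881; θ = arccos((tr R − 1)/2) = 0.354154 rad = 20.292°
axis k = ((R−Rᵀ)₃₂, (R−Rᵀ)₁₃, (R−Rᵀ)₂₁) / (2 sinθ) = (+0.424300, -0.846284, +0.322138)
rvec = θ·k = (+0.150268, -0.299714, +0.114086)

rvec=(0.1503, -0.2997, 0.1141) tvec=(0.0274, -0.0655, 1.1134)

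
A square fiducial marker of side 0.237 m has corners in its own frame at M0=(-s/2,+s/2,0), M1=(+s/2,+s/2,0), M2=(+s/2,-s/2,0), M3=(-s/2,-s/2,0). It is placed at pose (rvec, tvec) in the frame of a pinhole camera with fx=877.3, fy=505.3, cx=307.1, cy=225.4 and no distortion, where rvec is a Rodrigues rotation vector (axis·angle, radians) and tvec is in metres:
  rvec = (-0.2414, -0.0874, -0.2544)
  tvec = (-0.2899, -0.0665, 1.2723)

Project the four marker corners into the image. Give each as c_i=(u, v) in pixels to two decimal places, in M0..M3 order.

Intrinsics K: fx=877.3, fy=505.3, cx=307.1, cy=225.4
Marker side s = 0.237 m; corners in marker frame (Z=0):
  M0 = (-0.1185, +0.1185, 0)
  M1 = (+0.1185, +0.1185, 0)
  M2 = (+0.1185, -0.1185, 0)
  M3 = (-0.1185, -0.1185, 0)
rvec = (-0.2414, -0.0874, -0.2544), |rvec| = θ = 0.36143 rad = 20.708°
Rodrigues: sinθ=0.35361, 1−cosθ=0.06461; R = I + sinθ·[k]× + (1−cosθ)·[k]×²:
    [+0.96421 +0.25933 -0.05514]
    [-0.23846 +0.93917 +0.24718]
    [+0.11588 -0.22518 +0.96740]
t = (-0.2899, -0.0665, 1.2723) m
M0: Pc = R·M0+t = (-0.37343, +0.07305, +1.23188); u = 877.3·(-0.37343)/1.23188 + 307.1 = 41.1588, v = 505.3·(+0.07305)/1.23188 + 225.4 = 255.3638
M1: Pc = R·M1+t = (-0.14491, +0.01653, +1.25935); u = 877.3·(-0.14491)/1.25935 + 307.1 = 206.1514, v = 505.3·(+0.01653)/1.25935 + 225.4 = 232.0340
M2: Pc = R·M2+t = (-0.20637, -0.20605, +1.31272); u = 877.3·(-0.20637)/1.31272 + 307.1 = 169.1800, v = 505.3·(-0.20605)/1.31272 + 225.4 = 146.0860
M3: Pc = R·M3+t = (-0.43489, -0.14953, +1.28525); u = 877.3·(-0.43489)/1.28525 + 307.1 = 10.2484, v = 505.3·(-0.14953)/1.28525 + 225.4 = 166.6104

c0=(41.16, 255.36) c1=(206.15, 232.03) c2=(169.18, 146.09) c3=(10.25, 166.61)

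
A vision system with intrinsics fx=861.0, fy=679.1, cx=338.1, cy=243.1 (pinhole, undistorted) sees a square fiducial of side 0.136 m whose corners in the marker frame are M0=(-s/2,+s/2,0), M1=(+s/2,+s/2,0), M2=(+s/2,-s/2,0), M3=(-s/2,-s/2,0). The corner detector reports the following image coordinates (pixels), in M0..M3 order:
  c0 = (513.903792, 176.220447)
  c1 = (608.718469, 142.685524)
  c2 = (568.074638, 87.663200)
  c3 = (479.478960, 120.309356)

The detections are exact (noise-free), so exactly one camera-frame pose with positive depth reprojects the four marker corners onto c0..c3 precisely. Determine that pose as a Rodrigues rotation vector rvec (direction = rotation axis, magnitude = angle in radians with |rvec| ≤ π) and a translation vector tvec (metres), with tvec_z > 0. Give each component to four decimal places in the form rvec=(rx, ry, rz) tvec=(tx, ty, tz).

rvec=(-0.5197, 0.2854, -0.3588) tvec=(0.2840, -0.1983, 1.2018)

Intrinsics K: fx=861.0, fy=679.1, cx=338.1, cy=243.1
Marker side s = 0.136 m; corners in marker frame (Z=0):
  M0 = (-0.0680, +0.0680, 0)
  M1 = (+0.0680, +0.0680, 0)
  M2 = (+0.0680, -0.0680, 0)
  M3 = (-0.0680, -0.0680, 0)
Detected image corners:
  c0 = (513.903792, 176.220447) px
  c1 = (608.718469, 142.685524) px
  c2 = (568.074638, 87.663200) px
  c3 = (479.478960, 120.309356) px
Planar DLT: solve 8×8 A·h = b for H (H[2,2]=1):
  H  [+595.27504 +37.29456 +541.53280]
  H  [-262.23569 +349.97975 +131.05318]
  H  [-0.14440 -0.43954 +1.00000]
B = K⁻¹H; ‖b₁‖=0.832069, ‖b₂‖=0.832069; λ = 2/(‖b₁‖+‖b₂‖) = 1.201823, sign → tz>0 ⇒ λ=+1.201823
r₁ = λ·B[:,0] = (+0.89906,-0.40196,-0.17355); r₂ = λ·B[:,1] = (+0.25949,+0.80847,-0.52825)
r₃ = r₁×r₂ = (+0.35264,+0.42989,+0.83117); SVD([r₁ r₂ r₃]) → R = UVᵀ:
  R  [+0.89906 +0.25949 +0.35264]
  R  [-0.40196 +0.80847 +0.42989]
  R  [-0.17355 -0.52825 +0.83117]
t = (+0.28396, -0.19829, +1.20182) m
tr R = 2.538694; θ = arccos((tr R − 1)/2) = 0.692978 rad = 39.705°
axis k = ((R−Rᵀ)₃₂, (R−Rᵀ)₁₃, (R−Rᵀ)₂₁) / (2 sinθ) = (-0.749916, +0.411835, -0.517705)
rvec = θ·k = (-0.519675, +0.285393, -0.358758)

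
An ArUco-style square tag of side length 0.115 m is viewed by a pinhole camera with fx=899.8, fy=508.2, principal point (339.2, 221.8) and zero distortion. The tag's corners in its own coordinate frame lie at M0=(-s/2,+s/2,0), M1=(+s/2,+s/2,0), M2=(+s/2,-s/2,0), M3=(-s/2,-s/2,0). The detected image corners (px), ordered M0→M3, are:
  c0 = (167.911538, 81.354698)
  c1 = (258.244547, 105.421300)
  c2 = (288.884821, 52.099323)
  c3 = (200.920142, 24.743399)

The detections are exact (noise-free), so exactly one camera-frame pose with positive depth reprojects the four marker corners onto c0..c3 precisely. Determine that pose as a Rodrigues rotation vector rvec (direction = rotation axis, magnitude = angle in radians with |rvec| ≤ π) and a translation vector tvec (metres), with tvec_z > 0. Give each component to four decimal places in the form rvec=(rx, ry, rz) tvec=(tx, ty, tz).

Intrinsics K: fx=899.8, fy=508.2, cx=339.2, cy=221.8
Marker side s = 0.115 m; corners in marker frame (Z=0):
  M0 = (-0.0575, +0.0575, 0)
  M1 = (+0.0575, +0.0575, 0)
  M2 = (+0.0575, -0.0575, 0)
  M3 = (-0.0575, -0.0575, 0)
Detected image corners:
  c0 = (167.911538, 81.354698) px
  c1 = (258.244547, 105.421300) px
  c2 = (288.884821, 52.099323) px
  c3 = (200.920142, 24.743399) px
Planar DLT: solve 8×8 A·h = b for H (H[2,2]=1):
  H  [+898.49639 -285.29416 +230.40594]
  H  [+259.09797 +474.97258 +66.24147]
  H  [+0.53850 -0.03877 +1.00000]
B = K⁻¹H; ‖b₁‖=0.999203, ‖b₂‖=0.999203; λ = 2/(‖b₁‖+‖b₂‖) = 1.000798, sign → tz>0 ⇒ λ=+1.000798
r₁ = λ·B[:,0] = (+0.79619,+0.27503,+0.53893); r₂ = λ·B[:,1] = (-0.30269,+0.95230,-0.03880)
r₃ = r₁×r₂ = (-0.52390,-0.13223,+0.84145); SVD([r₁ r₂ r₃]) → R = UVᵀ:
  R  [+0.79619 -0.30269 -0.52390]
  R  [+0.27503 +0.95230 -0.13223]
  R  [+0.53893 -0.03880 +0.84145]
t = (-0.12101, -0.30634, +1.00080) m
tr R = 2.589939; θ = arccos((tr R − 1)/2) = 0.651839 rad = 37.348°
axis k = ((R−Rᵀ)₃₂, (R−Rᵀ)₁₃, (R−Rᵀ)₂₁) / (2 sinθ) = (+0.077004, -0.875984, +0.476154)
rvec = θ·k = (+0.050194, -0.571001, +0.310376)

rvec=(0.0502, -0.5710, 0.3104) tvec=(-0.1210, -0.3063, 1.0008)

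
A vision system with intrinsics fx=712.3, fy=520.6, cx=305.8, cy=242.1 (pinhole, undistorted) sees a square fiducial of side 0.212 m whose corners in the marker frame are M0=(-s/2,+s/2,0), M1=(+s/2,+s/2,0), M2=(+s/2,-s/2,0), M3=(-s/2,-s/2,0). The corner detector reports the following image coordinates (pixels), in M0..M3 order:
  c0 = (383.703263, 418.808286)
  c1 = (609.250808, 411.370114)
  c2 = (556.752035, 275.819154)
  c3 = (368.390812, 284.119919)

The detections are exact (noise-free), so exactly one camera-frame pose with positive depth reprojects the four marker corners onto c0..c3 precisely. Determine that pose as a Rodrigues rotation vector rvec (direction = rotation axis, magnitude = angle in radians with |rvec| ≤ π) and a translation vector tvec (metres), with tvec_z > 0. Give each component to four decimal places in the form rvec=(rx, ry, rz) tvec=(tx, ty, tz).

rvec=(-0.6682, 0.0782, -0.0431) tvec=(0.1788, 0.1420, 0.7432)

Intrinsics K: fx=712.3, fy=520.6, cx=305.8, cy=242.1
Marker side s = 0.212 m; corners in marker frame (Z=0):
  M0 = (-0.1060, +0.1060, 0)
  M1 = (+0.1060, +0.1060, 0)
  M2 = (+0.1060, -0.1060, 0)
  M3 = (-0.1060, -0.1060, 0)
Detected image corners:
  c0 = (383.703263, 418.808286) px
  c1 = (609.250808, 411.370114) px
  c2 = (556.752035, 275.819154) px
  c3 = (368.390812, 284.119919) px
Planar DLT: solve 8×8 A·h = b for H (H[2,2]=1):
  H  [+930.69010 -241.04275 +477.16084]
  H  [-64.65918 +347.26866 +341.58487]
  H  [-0.07872 -0.83467 +1.00000]
B = K⁻¹H; ‖b₁‖=1.345560, ‖b₂‖=1.345560; λ = 2/(‖b₁‖+‖b₂‖) = 0.743185, sign → tz>0 ⇒ λ=+0.743185
r₁ = λ·B[:,0] = (+0.99616,-0.06510,-0.05851); r₂ = λ·B[:,1] = (+0.01481,+0.78422,-0.62031)
r₃ = r₁×r₂ = (+0.08626,+0.61706,+0.78217); SVD([r₁ r₂ r₃]) → R = UVᵀ:
  R  [+0.99616 +0.01481 +0.08626]
  R  [-0.06510 +0.78422 +0.61706]
  R  [-0.05851 -0.62031 +0.78217]
t = (+0.17879, +0.14202, +0.74319) m
tr R = 2.562548; θ = arccos((tr R − 1)/2) = 0.674092 rad = 38.623°
axis k = ((R−Rᵀ)₃₂, (R−Rᵀ)₁₃, (R−Rᵀ)₂₁) / (2 sinθ) = (-0.991188, +0.115966, -0.064012)
rvec = θ·k = (-0.668153, +0.078172, -0.043150)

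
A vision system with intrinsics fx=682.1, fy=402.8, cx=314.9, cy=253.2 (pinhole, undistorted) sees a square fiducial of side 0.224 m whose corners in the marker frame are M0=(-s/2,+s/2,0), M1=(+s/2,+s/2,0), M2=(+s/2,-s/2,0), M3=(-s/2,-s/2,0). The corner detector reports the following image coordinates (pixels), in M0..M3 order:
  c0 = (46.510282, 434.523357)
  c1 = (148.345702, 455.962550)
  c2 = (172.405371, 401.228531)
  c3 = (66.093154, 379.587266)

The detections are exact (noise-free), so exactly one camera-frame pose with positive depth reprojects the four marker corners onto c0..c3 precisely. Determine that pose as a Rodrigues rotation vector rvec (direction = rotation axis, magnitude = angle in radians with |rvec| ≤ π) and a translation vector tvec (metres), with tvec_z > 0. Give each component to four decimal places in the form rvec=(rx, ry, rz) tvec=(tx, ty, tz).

rvec=(0.2367, 0.1111, 0.2899) tvec=(-0.4147, 0.5598, 1.3657)

Intrinsics K: fx=682.1, fy=402.8, cx=314.9, cy=253.2
Marker side s = 0.224 m; corners in marker frame (Z=0):
  M0 = (-0.1120, +0.1120, 0)
  M1 = (+0.1120, +0.1120, 0)
  M2 = (+0.1120, -0.1120, 0)
  M3 = (-0.1120, -0.1120, 0)
Detected image corners:
  c0 = (46.510282, 434.523357) px
  c1 = (148.345702, 455.962550) px
  c2 = (172.405371, 401.228531) px
  c3 = (66.093154, 379.587266) px
Planar DLT: solve 8×8 A·h = b for H (H[2,2]=1):
  H  [+458.50923 -77.78858 +107.80032]
  H  [+73.38328 +320.26468 +418.31430]
  H  [-0.05449 +0.18061 +1.00000]
B = K⁻¹H; ‖b₁‖=0.732207, ‖b₂‖=0.732207; λ = 2/(‖b₁‖+‖b₂‖) = 1.365734, sign → tz>0 ⇒ λ=+1.365734
r₁ = λ·B[:,0] = (+0.95241,+0.29560,-0.07443); r₂ = λ·B[:,1] = (-0.26963,+0.93084,+0.24666)
r₃ = r₁×r₂ = (+0.14219,-0.21486,+0.96624); SVD([r₁ r₂ r₃]) → R = UVᵀ:
  R  [+0.95241 -0.26963 +0.14219]
  R  [+0.29560 +0.93084 -0.21486]
  R  [-0.07443 +0.24666 +0.96624]
t = (-0.41467, +0.55984, +1.36573) m
tr R = 2.849486; θ = arccos((tr R − 1)/2) = 0.390436 rad = 22.370°
axis k = ((R−Rᵀ)₃₂, (R−Rᵀ)₁₃, (R−Rᵀ)₂₁) / (2 sinθ) = (+0.606317, +0.284578, +0.742560)
rvec = θ·k = (+0.236728, +0.111110, +0.289922)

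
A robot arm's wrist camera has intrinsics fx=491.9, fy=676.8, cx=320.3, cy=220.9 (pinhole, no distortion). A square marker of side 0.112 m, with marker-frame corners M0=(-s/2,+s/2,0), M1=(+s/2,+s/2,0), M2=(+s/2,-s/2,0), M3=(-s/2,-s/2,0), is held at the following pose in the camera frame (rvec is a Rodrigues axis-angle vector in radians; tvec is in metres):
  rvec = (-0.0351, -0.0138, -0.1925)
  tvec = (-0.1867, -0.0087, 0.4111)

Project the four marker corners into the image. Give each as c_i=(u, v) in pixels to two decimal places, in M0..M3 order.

c0=(42.06, 315.27) c1=(175.17, 279.53) c2=(151.00, 99.37) c3=(18.99, 133.95)

Intrinsics K: fx=491.9, fy=676.8, cx=320.3, cy=220.9
Marker side s = 0.112 m; corners in marker frame (Z=0):
  M0 = (-0.0560, +0.0560, 0)
  M1 = (+0.0560, +0.0560, 0)
  M2 = (+0.0560, -0.0560, 0)
  M3 = (-0.0560, -0.0560, 0)
rvec = (-0.0351, -0.0138, -0.1925), |rvec| = θ = 0.19616 rad = 11.239°
Rodrigues: sinθ=0.19490, 1−cosθ=0.01918; R = I + sinθ·[k]× + (1−cosθ)·[k]×²:
    [+0.98144 +0.19151 -0.01034]
    [-0.19103 +0.98092 +0.03620]
    [+0.01708 -0.03355 +0.99929]
t = (-0.1867, -0.0087, 0.4111) m
M0: Pc = R·M0+t = (-0.23094, +0.05693, +0.40826); u = 491.9·(-0.23094)/0.40826 + 320.3 = 42.0556, v = 676.8·(+0.05693)/0.40826 + 220.9 = 315.2737
M1: Pc = R·M1+t = (-0.12102, +0.03553, +0.41018); u = 491.9·(-0.12102)/0.41018 + 320.3 = 175.1743, v = 676.8·(+0.03553)/0.41018 + 220.9 = 279.5315
M2: Pc = R·M2+t = (-0.14246, -0.07433, +0.41394); u = 491.9·(-0.14246)/0.41394 + 320.3 = 151.0028, v = 676.8·(-0.07433)/0.41394 + 220.9 = 99.3695
M3: Pc = R·M3+t = (-0.25238, -0.05293, +0.41202); u = 491.9·(-0.25238)/0.41202 + 320.3 = 18.9859, v = 676.8·(-0.05293)/0.41202 + 220.9 = 133.9493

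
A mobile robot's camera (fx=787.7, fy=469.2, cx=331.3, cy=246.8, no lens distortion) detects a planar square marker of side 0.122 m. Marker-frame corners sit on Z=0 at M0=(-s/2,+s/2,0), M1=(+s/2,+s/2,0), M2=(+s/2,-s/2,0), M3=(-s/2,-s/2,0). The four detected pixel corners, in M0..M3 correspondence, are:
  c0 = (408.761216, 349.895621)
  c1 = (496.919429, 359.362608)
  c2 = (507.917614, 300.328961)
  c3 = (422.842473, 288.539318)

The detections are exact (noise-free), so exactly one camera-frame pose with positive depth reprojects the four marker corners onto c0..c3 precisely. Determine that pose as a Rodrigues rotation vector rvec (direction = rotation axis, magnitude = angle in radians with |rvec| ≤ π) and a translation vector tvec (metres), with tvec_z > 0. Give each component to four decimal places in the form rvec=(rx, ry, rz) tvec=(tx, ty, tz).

Intrinsics K: fx=787.7, fy=469.2, cx=331.3, cy=246.8
Marker side s = 0.122 m; corners in marker frame (Z=0):
  M0 = (-0.0610, +0.0610, 0)
  M1 = (+0.0610, +0.0610, 0)
  M2 = (+0.0610, -0.0610, 0)
  M3 = (-0.0610, -0.0610, 0)
Detected image corners:
  c0 = (408.761216, 349.895621) px
  c1 = (496.919429, 359.362608) px
  c2 = (507.917614, 300.328961) px
  c3 = (422.842473, 288.539318) px
Planar DLT: solve 8×8 A·h = b for H (H[2,2]=1):
  H  [+874.43496 -212.62073 +460.14932]
  H  [+203.64082 +415.35784 +324.20755]
  H  [+0.35862 -0.23984 +1.00000]
B = K⁻¹H; ‖b₁‖=1.053108, ‖b₂‖=1.053108; λ = 2/(‖b₁‖+‖b₂‖) = 0.949570, sign → tz>0 ⇒ λ=+0.949570
r₁ = λ·B[:,0] = (+0.91090,+0.23301,+0.34054); r₂ = λ·B[:,1] = (-0.16053,+0.96040,-0.22774)
r₃ = r₁×r₂ = (-0.38012,+0.15279,+0.91223); SVD([r₁ r₂ r₃]) → R = UVᵀ:
  R  [+0.91090 -0.16053 -0.38012]
  R  [+0.23301 +0.96040 +0.15279]
  R  [+0.34054 -0.22774 +0.91223]
t = (+0.15533, +0.15666, +0.94957) m
tr R = 2.783532; θ = arccos((tr R − 1)/2) = 0.469563 rad = 26.904°
axis k = ((R−Rᵀ)₃₂, (R−Rᵀ)₁₃, (R−Rᵀ)₂₁) / (2 sinθ) = (-0.420479, -0.796308, +0.434846)
rvec = θ·k = (-0.197442, -0.373917, +0.204188)

rvec=(-0.1974, -0.3739, 0.2042) tvec=(0.1553, 0.1567, 0.9496)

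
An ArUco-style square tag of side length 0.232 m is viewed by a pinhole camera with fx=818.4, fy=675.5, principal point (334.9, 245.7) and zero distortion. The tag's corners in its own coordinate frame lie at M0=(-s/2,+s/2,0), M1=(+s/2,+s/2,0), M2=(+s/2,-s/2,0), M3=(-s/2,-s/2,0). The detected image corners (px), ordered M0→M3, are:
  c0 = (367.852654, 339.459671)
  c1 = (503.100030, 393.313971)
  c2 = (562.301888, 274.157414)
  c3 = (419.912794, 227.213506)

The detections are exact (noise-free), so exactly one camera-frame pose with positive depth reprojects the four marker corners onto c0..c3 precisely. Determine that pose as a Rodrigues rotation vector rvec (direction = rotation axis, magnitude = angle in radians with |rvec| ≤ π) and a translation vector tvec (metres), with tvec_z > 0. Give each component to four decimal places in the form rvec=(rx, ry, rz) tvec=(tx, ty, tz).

Intrinsics K: fx=818.4, fy=675.5, cx=334.9, cy=245.7
Marker side s = 0.232 m; corners in marker frame (Z=0):
  M0 = (-0.1160, +0.1160, 0)
  M1 = (+0.1160, +0.1160, 0)
  M2 = (+0.1160, -0.1160, 0)
  M3 = (-0.1160, -0.1160, 0)
Detected image corners:
  c0 = (367.852654, 339.459671) px
  c1 = (503.100030, 393.313971) px
  c2 = (562.301888, 274.157414) px
  c3 = (419.912794, 227.213506) px
Planar DLT: solve 8×8 A·h = b for H (H[2,2]=1):
  H  [+458.52974 -192.47669 +460.53923]
  H  [+124.41361 +529.34184 +308.33256]
  H  [-0.30142 +0.10096 +1.00000]
B = K⁻¹H; ‖b₁‖=0.802818, ‖b₂‖=0.802818; λ = 2/(‖b₁‖+‖b₂‖) = 1.245613, sign → tz>0 ⇒ λ=+1.245613
r₁ = λ·B[:,0] = (+0.85153,+0.36598,-0.37545); r₂ = λ·B[:,1] = (-0.34441,+0.93036,+0.12576)
r₃ = r₁×r₂ = (+0.39533,+0.02222,+0.91827); SVD([r₁ r₂ r₃]) → R = UVᵀ:
  R  [+0.85153 -0.34441 +0.39533]
  R  [+0.36598 +0.93036 +0.02222]
  R  [-0.37545 +0.12576 +0.91827]
t = (+0.19122, +0.11549, +1.24561) m
tr R = 2.700155; θ = arccos((tr R − 1)/2) = 0.554664 rad = 31.780°
axis k = ((R−Rᵀ)₃₂, (R−Rᵀ)₁₃, (R−Rᵀ)₂₁) / (2 sinθ) = (+0.098292, +0.731763, +0.674434)
rvec = θ·k = (+0.054519, +0.405883, +0.374085)

rvec=(0.0545, 0.4059, 0.3741) tvec=(0.1912, 0.1155, 1.2456)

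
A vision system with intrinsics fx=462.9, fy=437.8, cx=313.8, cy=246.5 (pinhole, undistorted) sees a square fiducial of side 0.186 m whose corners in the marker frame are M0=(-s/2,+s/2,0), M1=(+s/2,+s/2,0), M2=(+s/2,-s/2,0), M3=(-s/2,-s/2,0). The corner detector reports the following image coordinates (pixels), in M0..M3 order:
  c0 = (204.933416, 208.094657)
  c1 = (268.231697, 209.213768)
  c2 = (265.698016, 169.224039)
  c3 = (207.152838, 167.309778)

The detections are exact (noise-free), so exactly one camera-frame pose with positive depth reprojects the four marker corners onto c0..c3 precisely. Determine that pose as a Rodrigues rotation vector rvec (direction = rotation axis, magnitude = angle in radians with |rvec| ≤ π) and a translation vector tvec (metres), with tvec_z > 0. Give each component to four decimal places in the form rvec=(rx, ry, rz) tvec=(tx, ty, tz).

Intrinsics K: fx=462.9, fy=437.8, cx=313.8, cy=246.5
Marker side s = 0.186 m; corners in marker frame (Z=0):
  M0 = (-0.0930, +0.0930, 0)
  M1 = (+0.0930, +0.0930, 0)
  M2 = (+0.0930, -0.0930, 0)
  M3 = (-0.0930, -0.0930, 0)
Detected image corners:
  c0 = (204.933416, 208.094657) px
  c1 = (268.231697, 209.213768) px
  c2 = (265.698016, 169.224039) px
  c3 = (207.152838, 167.309778) px
Planar DLT: solve 8×8 A·h = b for H (H[2,2]=1):
  H  [+355.79960 -98.28920 +236.84544]
  H  [+31.15714 +138.00081 +187.68080]
  H  [+0.12161 -0.41978 +1.00000]
B = K⁻¹H; ‖b₁‖=0.696888, ‖b₂‖=0.696888; λ = 2/(‖b₁‖+‖b₂‖) = 1.434950, sign → tz>0 ⇒ λ=+1.434950
r₁ = λ·B[:,0] = (+0.98465,+0.00387,+0.17451); r₂ = λ·B[:,1] = (+0.10365,+0.79147,-0.60236)
r₃ = r₁×r₂ = (-0.14045,+0.61120,+0.77892); SVD([r₁ r₂ r₃]) → R = UVᵀ:
  R  [+0.98465 +0.10365 -0.14045]
  R  [+0.00387 +0.79147 +0.61120]
  R  [+0.17451 -0.60236 +0.77892]
t = (-0.23855, -0.19279, +1.43495) m
tr R = 2.555035; θ = arccos((tr R − 1)/2) = 0.680088 rad = 38.966°
axis k = ((R−Rᵀ)₃₂, (R−Rᵀ)₁₃, (R−Rᵀ)₂₁) / (2 sinθ) = (-0.964881, -0.250419, -0.079337)
rvec = θ·k = (-0.656204, -0.170307, -0.053956)

rvec=(-0.6562, -0.1703, -0.0540) tvec=(-0.2386, -0.1928, 1.4350)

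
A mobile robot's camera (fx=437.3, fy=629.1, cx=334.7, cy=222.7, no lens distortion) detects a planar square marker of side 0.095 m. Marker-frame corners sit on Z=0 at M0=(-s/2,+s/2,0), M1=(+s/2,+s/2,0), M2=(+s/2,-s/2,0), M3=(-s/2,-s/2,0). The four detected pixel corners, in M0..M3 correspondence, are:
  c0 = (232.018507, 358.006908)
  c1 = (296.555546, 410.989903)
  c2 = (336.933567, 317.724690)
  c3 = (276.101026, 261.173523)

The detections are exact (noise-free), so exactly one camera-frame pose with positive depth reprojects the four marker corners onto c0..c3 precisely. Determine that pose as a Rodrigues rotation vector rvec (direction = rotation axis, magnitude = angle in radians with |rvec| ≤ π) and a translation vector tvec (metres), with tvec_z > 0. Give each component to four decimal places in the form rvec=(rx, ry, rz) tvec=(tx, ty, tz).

Intrinsics K: fx=437.3, fy=629.1, cx=334.7, cy=222.7
Marker side s = 0.095 m; corners in marker frame (Z=0):
  M0 = (-0.0475, +0.0475, 0)
  M1 = (+0.0475, +0.0475, 0)
  M2 = (+0.0475, -0.0475, 0)
  M3 = (-0.0475, -0.0475, 0)
Detected image corners:
  c0 = (232.018507, 358.006908) px
  c1 = (296.555546, 410.989903) px
  c2 = (336.933567, 317.724690) px
  c3 = (276.101026, 261.173523) px
Planar DLT: solve 8×8 A·h = b for H (H[2,2]=1):
  H  [+814.53825 -517.18923 +286.46748]
  H  [+759.65661 +913.65146 +337.10118]
  H  [+0.54287 -0.25635 +1.00000]
B = K⁻¹H; ‖b₁‖=1.849299, ‖b₂‖=1.849299; λ = 2/(‖b₁‖+‖b₂‖) = 0.540746, sign → tz>0 ⇒ λ=+0.540746
r₁ = λ·B[:,0] = (+0.78254,+0.54905,+0.29355); r₂ = λ·B[:,1] = (-0.53344,+0.83440,-0.13862)
r₃ = r₁×r₂ = (-0.32105,-0.04812,+0.94584); SVD([r₁ r₂ r₃]) → R = UVᵀ:
  R  [+0.78254 -0.53344 -0.32105]
  R  [+0.54905 +0.83440 -0.04812]
  R  [+0.29355 -0.13862 +0.94584]
t = (-0.05964, +0.09833, +0.54075) m
tr R = 2.562785; θ = arccos((tr R − 1)/2) = 0.673902 rad = 38.612°
axis k = ((R−Rᵀ)₃₂, (R−Rᵀ)₁₃, (R−Rᵀ)₂₁) / (2 sinθ) = (-0.072515, -0.492440, +0.867320)
rvec = θ·k = (-0.048868, -0.331857, +0.584489)

rvec=(-0.0489, -0.3319, 0.5845) tvec=(-0.0596, 0.0983, 0.5407)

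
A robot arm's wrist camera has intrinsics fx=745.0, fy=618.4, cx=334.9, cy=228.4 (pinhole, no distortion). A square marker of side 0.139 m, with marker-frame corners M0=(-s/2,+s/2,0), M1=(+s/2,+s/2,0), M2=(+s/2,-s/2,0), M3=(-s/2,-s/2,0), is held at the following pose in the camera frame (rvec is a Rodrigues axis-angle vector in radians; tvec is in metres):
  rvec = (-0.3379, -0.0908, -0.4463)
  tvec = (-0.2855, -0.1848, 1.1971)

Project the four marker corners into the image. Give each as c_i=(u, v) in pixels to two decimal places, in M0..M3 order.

Intrinsics K: fx=745.0, fy=618.4, cx=334.9, cy=228.4
Marker side s = 0.139 m; corners in marker frame (Z=0):
  M0 = (-0.0695, +0.0695, 0)
  M1 = (+0.0695, +0.0695, 0)
  M2 = (+0.0695, -0.0695, 0)
  M3 = (-0.0695, -0.0695, 0)
rvec = (-0.3379, -0.0908, -0.4463), |rvec| = θ = 0.56710 rad = 32.493°
Rodrigues: sinθ=0.53719, 1−cosθ=0.15654; R = I + sinθ·[k]× + (1−cosθ)·[k]×²:
    [+0.89904 +0.43769 -0.01261]
    [-0.40783 +0.84747 +0.33980]
    [+0.15941 -0.30035 +0.94041]
t = (-0.2855, -0.1848, 1.1971) m
M0: Pc = R·M0+t = (-0.31756, -0.09756, +1.16515); u = 745.0·(-0.31756)/1.16515 + 334.9 = 131.8485, v = 618.4·(-0.09756)/1.16515 + 228.4 = 176.6219
M1: Pc = R·M1+t = (-0.19260, -0.15424, +1.18730); u = 745.0·(-0.19260)/1.18730 + 334.9 = 214.0507, v = 618.4·(-0.15424)/1.18730 + 228.4 = 148.0628
M2: Pc = R·M2+t = (-0.25344, -0.27204, +1.22905); u = 745.0·(-0.25344)/1.22905 + 334.9 = 181.2775, v = 618.4·(-0.27204)/1.22905 + 228.4 = 91.5210
M3: Pc = R·M3+t = (-0.37840, -0.21536, +1.20690); u = 745.0·(-0.37840)/1.20690 + 334.9 = 101.3172, v = 618.4·(-0.21536)/1.20690 + 228.4 = 118.0541

c0=(131.85, 176.62) c1=(214.05, 148.06) c2=(181.28, 91.52) c3=(101.32, 118.05)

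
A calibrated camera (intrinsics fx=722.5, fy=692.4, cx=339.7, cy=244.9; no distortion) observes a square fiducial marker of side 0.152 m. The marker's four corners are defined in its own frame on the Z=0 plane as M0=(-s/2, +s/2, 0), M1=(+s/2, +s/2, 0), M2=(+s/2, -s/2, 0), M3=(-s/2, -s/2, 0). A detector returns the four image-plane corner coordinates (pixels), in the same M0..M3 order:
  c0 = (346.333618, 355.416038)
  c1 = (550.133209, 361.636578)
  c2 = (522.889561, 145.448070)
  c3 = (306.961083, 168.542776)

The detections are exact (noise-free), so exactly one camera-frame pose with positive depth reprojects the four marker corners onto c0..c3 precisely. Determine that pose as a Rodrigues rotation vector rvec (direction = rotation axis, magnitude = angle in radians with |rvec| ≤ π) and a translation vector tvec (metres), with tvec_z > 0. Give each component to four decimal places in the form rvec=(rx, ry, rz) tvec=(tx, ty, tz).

rvec=(0.3059, 0.4697, -0.1219) tvec=(0.0583, 0.0123, 0.4947)

Intrinsics K: fx=722.5, fy=692.4, cx=339.7, cy=244.9
Marker side s = 0.152 m; corners in marker frame (Z=0):
  M0 = (-0.0760, +0.0760, 0)
  M1 = (+0.0760, +0.0760, 0)
  M2 = (+0.0760, -0.0760, 0)
  M3 = (-0.0760, -0.0760, 0)
Detected image corners:
  c0 = (346.333618, 355.416038) px
  c1 = (550.133209, 361.636578) px
  c2 = (522.889561, 145.448070) px
  c3 = (306.961083, 168.542776) px
Planar DLT: solve 8×8 A·h = b for H (H[2,2]=1):
  H  [+975.61432 +450.09905 +424.79305]
  H  [-292.60405 +1455.26163 +262.10869]
  H  [-0.93486 +0.52860 +1.00000]
B = K⁻¹H; ‖b₁‖=2.021406, ‖b₂‖=2.021406; λ = 2/(‖b₁‖+‖b₂‖) = 0.494705, sign → tz>0 ⇒ λ=+0.494705
r₁ = λ·B[:,0] = (+0.88546,-0.04548,-0.46248); r₂ = λ·B[:,1] = (+0.18524,+0.94726,+0.26150)
r₃ = r₁×r₂ = (+0.42620,-0.31722,+0.84719); SVD([r₁ r₂ r₃]) → R = UVᵀ:
  R  [+0.88546 +0.18524 +0.42620]
  R  [-0.04548 +0.94726 -0.31722]
  R  [-0.46248 +0.26150 +0.84719]
t = (+0.05826, +0.01230, +0.49471) m
tr R = 2.679912; θ = arccos((tr R − 1)/2) = 0.573594 rad = 32.865°
axis k = ((R−Rᵀ)₃₂, (R−Rᵀ)₁₃, (R−Rᵀ)₂₁) / (2 sinθ) = (+0.533229, +0.818825, -0.212584)
rvec = θ·k = (+0.305857, +0.469673, -0.121937)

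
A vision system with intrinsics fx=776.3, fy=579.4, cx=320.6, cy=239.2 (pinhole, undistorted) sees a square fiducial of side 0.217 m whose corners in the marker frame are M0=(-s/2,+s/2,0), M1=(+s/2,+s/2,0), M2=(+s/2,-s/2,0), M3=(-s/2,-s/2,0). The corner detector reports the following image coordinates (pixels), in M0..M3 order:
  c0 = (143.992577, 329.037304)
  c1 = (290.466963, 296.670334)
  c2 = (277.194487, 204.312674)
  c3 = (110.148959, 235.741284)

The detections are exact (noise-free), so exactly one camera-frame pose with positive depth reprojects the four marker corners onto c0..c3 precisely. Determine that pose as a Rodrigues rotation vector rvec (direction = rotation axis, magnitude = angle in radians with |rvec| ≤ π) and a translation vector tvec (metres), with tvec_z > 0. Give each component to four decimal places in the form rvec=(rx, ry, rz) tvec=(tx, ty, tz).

Intrinsics K: fx=776.3, fy=579.4, cx=320.6, cy=239.2
Marker side s = 0.217 m; corners in marker frame (Z=0):
  M0 = (-0.1085, +0.1085, 0)
  M1 = (+0.1085, +0.1085, 0)
  M2 = (+0.1085, -0.1085, 0)
  M3 = (-0.1085, -0.1085, 0)
Detected image corners:
  c0 = (143.992577, 329.037304) px
  c1 = (290.466963, 296.670334) px
  c2 = (277.194487, 204.312674) px
  c3 = (110.148959, 235.741284) px
Planar DLT: solve 8×8 A·h = b for H (H[2,2]=1):
  H  [+769.17051 +224.09264 +208.23428]
  H  [-82.67723 +579.15627 +268.88409]
  H  [+0.24189 +0.56838 +1.00000]
B = K⁻¹H; ‖b₁‖=0.954506, ‖b₂‖=0.954506; λ = 2/(‖b₁‖+‖b₂‖) = 1.047663, sign → tz>0 ⇒ λ=+1.047663
r₁ = λ·B[:,0] = (+0.93338,-0.25412,+0.25342); r₂ = λ·B[:,1] = (+0.05651,+0.80139,+0.59547)
r₃ = r₁×r₂ = (-0.35441,-0.54148,+0.76236); SVD([r₁ r₂ r₃]) → R = UVᵀ:
  R  [+0.93338 +0.05651 -0.35441]
  R  [-0.25412 +0.80139 -0.54148]
  R  [+0.25342 +0.59547 +0.76236]
t = (-0.15164, +0.05367, +1.04766) m
tr R = 2.497126; θ = arccos((tr R − 1)/2) = 0.724904 rad = 41.534°
axis k = ((R−Rᵀ)₃₂, (R−Rᵀ)₁₃, (R−Rᵀ)₂₁) / (2 sinθ) = (+0.857348, -0.458354, -0.234235)
rvec = θ·k = (+0.621495, -0.332263, -0.169798)

rvec=(0.6215, -0.3323, -0.1698) tvec=(-0.1516, 0.0537, 1.0477)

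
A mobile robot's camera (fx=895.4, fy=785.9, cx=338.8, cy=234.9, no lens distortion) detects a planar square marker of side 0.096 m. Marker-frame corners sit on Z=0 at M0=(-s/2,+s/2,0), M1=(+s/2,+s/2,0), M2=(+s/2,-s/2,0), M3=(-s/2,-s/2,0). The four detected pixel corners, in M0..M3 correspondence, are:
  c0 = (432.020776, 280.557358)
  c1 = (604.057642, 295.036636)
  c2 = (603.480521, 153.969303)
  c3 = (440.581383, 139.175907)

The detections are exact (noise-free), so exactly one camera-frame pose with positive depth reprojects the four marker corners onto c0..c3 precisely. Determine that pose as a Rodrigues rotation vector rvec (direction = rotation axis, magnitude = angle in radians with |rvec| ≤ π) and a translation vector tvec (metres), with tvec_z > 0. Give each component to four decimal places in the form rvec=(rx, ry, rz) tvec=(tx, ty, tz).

Intrinsics K: fx=895.4, fy=785.9, cx=338.8, cy=234.9
Marker side s = 0.096 m; corners in marker frame (Z=0):
  M0 = (-0.0480, +0.0480, 0)
  M1 = (+0.0480, +0.0480, 0)
  M2 = (+0.0480, -0.0480, 0)
  M3 = (-0.0480, -0.0480, 0)
Detected image corners:
  c0 = (432.020776, 280.557358) px
  c1 = (604.057642, 295.036636) px
  c2 = (603.480521, 153.969303) px
  c3 = (440.581383, 139.175907) px
Planar DLT: solve 8×8 A·h = b for H (H[2,2]=1):
  H  [+1785.74111 -335.95384 +520.41841]
  H  [+170.28784 +1348.06236 +215.29373]
  H  [+0.08187 -0.56642 +1.00000]
B = K⁻¹H; ‖b₁‖=1.974455, ‖b₂‖=1.974455; λ = 2/(‖b₁‖+‖b₂‖) = 0.506469, sign → tz>0 ⇒ λ=+0.506469
r₁ = λ·B[:,0] = (+0.99439,+0.09735,+0.04147); r₂ = λ·B[:,1] = (-0.08148,+0.95450,-0.28688)
r₃ = r₁×r₂ = (-0.06751,+0.28189,+0.95707); SVD([r₁ r₂ r₃]) → R = UVᵀ:
  R  [+0.99439 -0.08148 -0.06751]
  R  [+0.09735 +0.95450 +0.28189]
  R  [+0.04147 -0.28688 +0.95707]
t = (+0.10273, -0.01264, +0.50647) m
tr R = 2.905953; θ = arccos((tr R − 1)/2) = 0.307886 rad = 17.641°
axis k = ((R−Rᵀ)₃₂, (R−Rᵀ)₁₃, (R−Rᵀ)₂₁) / (2 sinθ) = (-0.938413, -0.179795, +0.295049)
rvec = θ·k = (-0.288925, -0.055356, +0.090842)

rvec=(-0.2889, -0.0554, 0.0908) tvec=(0.1027, -0.0126, 0.5065)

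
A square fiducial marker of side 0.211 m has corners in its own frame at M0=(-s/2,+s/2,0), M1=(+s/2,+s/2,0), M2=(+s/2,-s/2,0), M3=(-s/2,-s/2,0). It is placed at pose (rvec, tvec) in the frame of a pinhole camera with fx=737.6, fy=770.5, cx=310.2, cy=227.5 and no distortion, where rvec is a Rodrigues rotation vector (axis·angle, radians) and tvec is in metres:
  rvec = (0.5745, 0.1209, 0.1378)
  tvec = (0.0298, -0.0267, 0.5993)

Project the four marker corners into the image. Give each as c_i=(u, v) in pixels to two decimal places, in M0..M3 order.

Intrinsics K: fx=737.6, fy=770.5, cx=310.2, cy=227.5
Marker side s = 0.211 m; corners in marker frame (Z=0):
  M0 = (-0.1055, +0.1055, 0)
  M1 = (+0.1055, +0.1055, 0)
  M2 = (+0.1055, -0.1055, 0)
  M3 = (-0.1055, -0.1055, 0)
rvec = (0.5745, 0.1209, 0.1378), |rvec| = θ = 0.60304 rad = 34.552°
Rodrigues: sinθ=0.56715, 1−cosθ=0.17638; R = I + sinθ·[k]× + (1−cosθ)·[k]×²:
    [+0.98370 -0.09591 +0.15210]
    [+0.16329 +0.83071 -0.53223]
    [-0.07531 +0.54839 +0.83283]
t = (0.0298, -0.0267, 0.5993) m
M0: Pc = R·M0+t = (-0.08410, +0.04371, +0.66510); u = 737.6·(-0.08410)/0.66510 + 310.2 = 216.9338, v = 770.5·(+0.04371)/0.66510 + 227.5 = 278.1399
M1: Pc = R·M1+t = (+0.12346, +0.07817, +0.64921); u = 737.6·(+0.12346)/0.64921 + 310.2 = 450.4712, v = 770.5·(+0.07817)/0.64921 + 227.5 = 320.2698
M2: Pc = R·M2+t = (+0.14370, -0.09711, +0.53350); u = 737.6·(+0.14370)/0.53350 + 310.2 = 508.8734, v = 770.5·(-0.09711)/0.53350 + 227.5 = 87.2465
M3: Pc = R·M3+t = (-0.06386, -0.13157, +0.54939); u = 737.6·(-0.06386)/0.54939 + 310.2 = 224.4603, v = 770.5·(-0.13157)/0.54939 + 227.5 = 42.9830

c0=(216.93, 278.14) c1=(450.47, 320.27) c2=(508.87, 87.25) c3=(224.46, 42.98)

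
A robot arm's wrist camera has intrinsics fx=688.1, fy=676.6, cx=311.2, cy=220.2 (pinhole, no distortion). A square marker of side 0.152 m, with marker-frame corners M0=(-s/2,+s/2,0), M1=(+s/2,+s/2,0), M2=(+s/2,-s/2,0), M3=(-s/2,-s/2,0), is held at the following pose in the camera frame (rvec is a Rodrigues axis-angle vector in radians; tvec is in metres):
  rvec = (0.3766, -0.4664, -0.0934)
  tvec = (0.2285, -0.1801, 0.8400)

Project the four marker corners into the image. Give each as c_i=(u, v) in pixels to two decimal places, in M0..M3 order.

Intrinsics K: fx=688.1, fy=676.6, cx=311.2, cy=220.2
Marker side s = 0.152 m; corners in marker frame (Z=0):
  M0 = (-0.0760, +0.0760, 0)
  M1 = (+0.0760, +0.0760, 0)
  M2 = (+0.0760, -0.0760, 0)
  M3 = (-0.0760, -0.0760, 0)
rvec = (0.3766, -0.4664, -0.0934), |rvec| = θ = 0.60670 rad = 34.761°
Rodrigues: sinθ=0.57016, 1−cosθ=0.17846; R = I + sinθ·[k]× + (1−cosθ)·[k]×²:
    [+0.89030 +0.00261 -0.45536]
    [-0.17294 +0.92701 -0.33280]
    [+0.42126 +0.37504 +0.82577]
t = (0.2285, -0.1801, 0.8400) m
M0: Pc = R·M0+t = (+0.16104, -0.09650, +0.83649); u = 688.1·(+0.16104)/0.83649 + 311.2 = 443.6690, v = 676.6·(-0.09650)/0.83649 + 220.2 = 142.1416
M1: Pc = R·M1+t = (+0.29636, -0.12279, +0.90052); u = 688.1·(+0.29636)/0.90052 + 311.2 = 537.6544, v = 676.6·(-0.12279)/0.90052 + 220.2 = 127.9417
M2: Pc = R·M2+t = (+0.29596, -0.26370, +0.84351); u = 688.1·(+0.29596)/0.84351 + 311.2 = 552.6346, v = 676.6·(-0.26370)/0.84351 + 220.2 = 8.6839
M3: Pc = R·M3+t = (+0.16064, -0.23741, +0.77948); u = 688.1·(+0.16064)/0.77948 + 311.2 = 453.0063, v = 676.6·(-0.23741)/0.77948 + 220.2 = 14.1258

c0=(443.67, 142.14) c1=(537.65, 127.94) c2=(552.63, 8.68) c3=(453.01, 14.13)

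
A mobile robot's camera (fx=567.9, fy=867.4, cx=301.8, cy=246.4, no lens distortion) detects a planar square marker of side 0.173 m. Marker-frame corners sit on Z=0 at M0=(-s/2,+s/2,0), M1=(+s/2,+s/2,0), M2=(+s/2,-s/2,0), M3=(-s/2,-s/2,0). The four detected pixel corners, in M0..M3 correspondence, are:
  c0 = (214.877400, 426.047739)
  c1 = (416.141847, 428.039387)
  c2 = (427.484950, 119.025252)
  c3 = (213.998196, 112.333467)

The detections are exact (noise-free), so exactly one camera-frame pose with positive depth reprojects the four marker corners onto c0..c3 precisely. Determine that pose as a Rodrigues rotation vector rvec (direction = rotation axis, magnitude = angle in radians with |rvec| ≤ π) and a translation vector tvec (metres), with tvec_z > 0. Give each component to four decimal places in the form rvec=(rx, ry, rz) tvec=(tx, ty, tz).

rvec=(0.1633, -0.0378, 0.0178) tvec=(0.0142, 0.0161, 0.4732)

Intrinsics K: fx=567.9, fy=867.4, cx=301.8, cy=246.4
Marker side s = 0.173 m; corners in marker frame (Z=0):
  M0 = (-0.0865, +0.0865, 0)
  M1 = (+0.0865, +0.0865, 0)
  M2 = (+0.0865, -0.0865, 0)
  M3 = (-0.0865, -0.0865, 0)
Detected image corners:
  c0 = (214.877400, 426.047739) px
  c1 = (416.141847, 428.039387) px
  c2 = (427.484950, 119.025252) px
  c3 = (213.998196, 112.333467) px
Planar DLT: solve 8×8 A·h = b for H (H[2,2]=1):
  H  [+1223.89345 +78.54719 +318.78777]
  H  [+47.07482 +1892.70884 +275.99277]
  H  [+0.08248 +0.34276 +1.00000]
B = K⁻¹H; ‖b₁‖=2.113126, ‖b₂‖=2.113126; λ = 2/(‖b₁‖+‖b₂‖) = 0.473233, sign → tz>0 ⇒ λ=+0.473233
r₁ = λ·B[:,0] = (+0.99913,+0.01460,+0.03903); r₂ = λ·B[:,1] = (-0.02075,+0.98654,+0.16221)
r₃ = r₁×r₂ = (-0.03614,-0.16288,+0.98598); SVD([r₁ r₂ r₃]) → R = UVᵀ:
  R  [+0.99913 -0.02075 -0.03614]
  R  [+0.01460 +0.98654 -0.16288]
  R  [+0.03903 +0.16221 +0.98598]
t = (+0.01416, +0.01615, +0.47323) m
tr R = 2.971655; θ = arccos((tr R − 1)/2) = 0.168560 rad = 9.658°
axis k = ((R−Rᵀ)₃₂, (R−Rᵀ)₁₃, (R−Rᵀ)₂₁) / (2 sinθ) = (+0.968873, -0.224031, +0.105338)
rvec = θ·k = (+0.163313, -0.037763, +0.017756)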